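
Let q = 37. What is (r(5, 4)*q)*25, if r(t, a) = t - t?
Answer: 0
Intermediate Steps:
r(t, a) = 0
(r(5, 4)*q)*25 = (0*37)*25 = 0*25 = 0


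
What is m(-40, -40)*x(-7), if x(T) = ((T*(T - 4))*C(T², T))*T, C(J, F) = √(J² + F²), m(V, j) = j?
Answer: 754600*√2 ≈ 1.0672e+6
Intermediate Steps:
C(J, F) = √(F² + J²)
x(T) = T²*√(T² + T⁴)*(-4 + T) (x(T) = ((T*(T - 4))*√(T² + (T²)²))*T = ((T*(-4 + T))*√(T² + T⁴))*T = (T*√(T² + T⁴)*(-4 + T))*T = T²*√(T² + T⁴)*(-4 + T))
m(-40, -40)*x(-7) = -40*(-7)²*√((-7)²*(1 + (-7)²))*(-4 - 7) = -1960*√(49*(1 + 49))*(-11) = -1960*√(49*50)*(-11) = -1960*√2450*(-11) = -1960*35*√2*(-11) = -(-754600)*√2 = 754600*√2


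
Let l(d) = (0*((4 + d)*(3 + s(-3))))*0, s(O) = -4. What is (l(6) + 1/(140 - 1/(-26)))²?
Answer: 676/13256881 ≈ 5.0992e-5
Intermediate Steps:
l(d) = 0 (l(d) = (0*((4 + d)*(3 - 4)))*0 = (0*((4 + d)*(-1)))*0 = (0*(-4 - d))*0 = 0*0 = 0)
(l(6) + 1/(140 - 1/(-26)))² = (0 + 1/(140 - 1/(-26)))² = (0 + 1/(140 - 1/26*(-1)))² = (0 + 1/(140 + 1/26))² = (0 + 1/(3641/26))² = (0 + 26/3641)² = (26/3641)² = 676/13256881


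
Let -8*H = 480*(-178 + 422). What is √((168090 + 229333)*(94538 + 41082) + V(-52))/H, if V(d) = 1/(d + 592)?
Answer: -√436577908806015/1317600 ≈ -15.858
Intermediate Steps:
H = -14640 (H = -60*(-178 + 422) = -60*244 = -⅛*117120 = -14640)
V(d) = 1/(592 + d)
√((168090 + 229333)*(94538 + 41082) + V(-52))/H = √((168090 + 229333)*(94538 + 41082) + 1/(592 - 52))/(-14640) = √(397423*135620 + 1/540)*(-1/14640) = √(53898507260 + 1/540)*(-1/14640) = √(29105193920401/540)*(-1/14640) = (√436577908806015/90)*(-1/14640) = -√436577908806015/1317600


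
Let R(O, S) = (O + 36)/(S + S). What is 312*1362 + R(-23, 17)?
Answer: 14448109/34 ≈ 4.2494e+5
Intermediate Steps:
R(O, S) = (36 + O)/(2*S) (R(O, S) = (36 + O)/((2*S)) = (36 + O)*(1/(2*S)) = (36 + O)/(2*S))
312*1362 + R(-23, 17) = 312*1362 + (1/2)*(36 - 23)/17 = 424944 + (1/2)*(1/17)*13 = 424944 + 13/34 = 14448109/34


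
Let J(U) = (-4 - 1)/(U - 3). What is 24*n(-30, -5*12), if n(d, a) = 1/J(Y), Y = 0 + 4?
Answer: -24/5 ≈ -4.8000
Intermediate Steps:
Y = 4
J(U) = -5/(-3 + U)
n(d, a) = -⅕ (n(d, a) = 1/(-5/(-3 + 4)) = 1/(-5/1) = 1/(-5*1) = 1/(-5) = -⅕)
24*n(-30, -5*12) = 24*(-⅕) = -24/5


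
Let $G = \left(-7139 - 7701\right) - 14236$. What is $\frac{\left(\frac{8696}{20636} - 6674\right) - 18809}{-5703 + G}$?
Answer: $\frac{43821541}{59808287} \approx 0.7327$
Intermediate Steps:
$G = -29076$ ($G = -14840 - 14236 = -29076$)
$\frac{\left(\frac{8696}{20636} - 6674\right) - 18809}{-5703 + G} = \frac{\left(\frac{8696}{20636} - 6674\right) - 18809}{-5703 - 29076} = \frac{\left(8696 \cdot \frac{1}{20636} - 6674\right) - 18809}{-34779} = \left(\left(\frac{2174}{5159} - 6674\right) - 18809\right) \left(- \frac{1}{34779}\right) = \left(- \frac{34428992}{5159} - 18809\right) \left(- \frac{1}{34779}\right) = \left(- \frac{131464623}{5159}\right) \left(- \frac{1}{34779}\right) = \frac{43821541}{59808287}$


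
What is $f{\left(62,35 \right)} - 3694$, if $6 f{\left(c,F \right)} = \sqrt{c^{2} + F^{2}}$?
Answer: $-3694 + \frac{\sqrt{5069}}{6} \approx -3682.1$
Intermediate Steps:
$f{\left(c,F \right)} = \frac{\sqrt{F^{2} + c^{2}}}{6}$ ($f{\left(c,F \right)} = \frac{\sqrt{c^{2} + F^{2}}}{6} = \frac{\sqrt{F^{2} + c^{2}}}{6}$)
$f{\left(62,35 \right)} - 3694 = \frac{\sqrt{35^{2} + 62^{2}}}{6} - 3694 = \frac{\sqrt{1225 + 3844}}{6} - 3694 = \frac{\sqrt{5069}}{6} - 3694 = -3694 + \frac{\sqrt{5069}}{6}$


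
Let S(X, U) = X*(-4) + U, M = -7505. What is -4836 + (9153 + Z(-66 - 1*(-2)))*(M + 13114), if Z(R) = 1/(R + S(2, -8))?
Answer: 4106741671/80 ≈ 5.1334e+7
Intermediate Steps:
S(X, U) = U - 4*X (S(X, U) = -4*X + U = U - 4*X)
Z(R) = 1/(-16 + R) (Z(R) = 1/(R + (-8 - 4*2)) = 1/(R + (-8 - 8)) = 1/(R - 16) = 1/(-16 + R))
-4836 + (9153 + Z(-66 - 1*(-2)))*(M + 13114) = -4836 + (9153 + 1/(-16 + (-66 - 1*(-2))))*(-7505 + 13114) = -4836 + (9153 + 1/(-16 + (-66 + 2)))*5609 = -4836 + (9153 + 1/(-16 - 64))*5609 = -4836 + (9153 + 1/(-80))*5609 = -4836 + (9153 - 1/80)*5609 = -4836 + (732239/80)*5609 = -4836 + 4107128551/80 = 4106741671/80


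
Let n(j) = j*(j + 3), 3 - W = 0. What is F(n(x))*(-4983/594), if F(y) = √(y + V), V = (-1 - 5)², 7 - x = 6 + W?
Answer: -151*√34/18 ≈ -48.915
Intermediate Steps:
W = 3 (W = 3 - 1*0 = 3 + 0 = 3)
x = -2 (x = 7 - (6 + 3) = 7 - 1*9 = 7 - 9 = -2)
n(j) = j*(3 + j)
V = 36 (V = (-6)² = 36)
F(y) = √(36 + y) (F(y) = √(y + 36) = √(36 + y))
F(n(x))*(-4983/594) = √(36 - 2*(3 - 2))*(-4983/594) = √(36 - 2*1)*(-4983*1/594) = √(36 - 2)*(-151/18) = √34*(-151/18) = -151*√34/18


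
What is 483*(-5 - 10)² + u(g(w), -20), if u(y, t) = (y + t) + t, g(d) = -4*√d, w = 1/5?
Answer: 108635 - 4*√5/5 ≈ 1.0863e+5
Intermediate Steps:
w = ⅕ ≈ 0.20000
u(y, t) = y + 2*t (u(y, t) = (t + y) + t = y + 2*t)
483*(-5 - 10)² + u(g(w), -20) = 483*(-5 - 10)² + (-4*√5/5 + 2*(-20)) = 483*(-15)² + (-4*√5/5 - 40) = 483*225 + (-4*√5/5 - 40) = 108675 + (-40 - 4*√5/5) = 108635 - 4*√5/5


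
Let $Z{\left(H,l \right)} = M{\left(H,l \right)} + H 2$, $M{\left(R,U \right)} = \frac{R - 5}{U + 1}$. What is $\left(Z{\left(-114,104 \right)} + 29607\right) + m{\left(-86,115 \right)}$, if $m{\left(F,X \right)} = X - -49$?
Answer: $\frac{443128}{15} \approx 29542.0$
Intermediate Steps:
$m{\left(F,X \right)} = 49 + X$ ($m{\left(F,X \right)} = X + 49 = 49 + X$)
$M{\left(R,U \right)} = \frac{-5 + R}{1 + U}$
$Z{\left(H,l \right)} = 2 H + \frac{-5 + H}{1 + l}$ ($Z{\left(H,l \right)} = \frac{-5 + H}{1 + l} + H 2 = \frac{-5 + H}{1 + l} + 2 H = 2 H + \frac{-5 + H}{1 + l}$)
$\left(Z{\left(-114,104 \right)} + 29607\right) + m{\left(-86,115 \right)} = \left(\frac{-5 - 114 + 2 \left(-114\right) \left(1 + 104\right)}{1 + 104} + 29607\right) + \left(49 + 115\right) = \left(\frac{-5 - 114 + 2 \left(-114\right) 105}{105} + 29607\right) + 164 = \left(\frac{-5 - 114 - 23940}{105} + 29607\right) + 164 = \left(\frac{1}{105} \left(-24059\right) + 29607\right) + 164 = \left(- \frac{3437}{15} + 29607\right) + 164 = \frac{440668}{15} + 164 = \frac{443128}{15}$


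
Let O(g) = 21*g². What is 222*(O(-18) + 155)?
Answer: 1544898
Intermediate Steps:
222*(O(-18) + 155) = 222*(21*(-18)² + 155) = 222*(21*324 + 155) = 222*(6804 + 155) = 222*6959 = 1544898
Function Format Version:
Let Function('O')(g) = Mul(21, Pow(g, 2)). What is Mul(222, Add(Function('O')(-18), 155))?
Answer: 1544898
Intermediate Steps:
Mul(222, Add(Function('O')(-18), 155)) = Mul(222, Add(Mul(21, Pow(-18, 2)), 155)) = Mul(222, Add(Mul(21, 324), 155)) = Mul(222, Add(6804, 155)) = Mul(222, 6959) = 1544898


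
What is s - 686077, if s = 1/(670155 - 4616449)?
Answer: -2707461548639/3946294 ≈ -6.8608e+5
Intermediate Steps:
s = -1/3946294 (s = 1/(-3946294) = -1/3946294 ≈ -2.5340e-7)
s - 686077 = -1/3946294 - 686077 = -2707461548639/3946294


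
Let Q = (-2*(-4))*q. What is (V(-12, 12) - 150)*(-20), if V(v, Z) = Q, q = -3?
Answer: 3480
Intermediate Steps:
Q = -24 (Q = -2*(-4)*(-3) = 8*(-3) = -24)
V(v, Z) = -24
(V(-12, 12) - 150)*(-20) = (-24 - 150)*(-20) = -174*(-20) = 3480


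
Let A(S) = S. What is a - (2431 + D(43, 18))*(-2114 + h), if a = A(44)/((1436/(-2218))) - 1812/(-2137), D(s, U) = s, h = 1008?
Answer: 2099148392634/767183 ≈ 2.7362e+6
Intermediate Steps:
a = -51488018/767183 (a = 44/((1436/(-2218))) - 1812/(-2137) = 44/((1436*(-1/2218))) - 1812*(-1/2137) = 44/(-718/1109) + 1812/2137 = 44*(-1109/718) + 1812/2137 = -24398/359 + 1812/2137 = -51488018/767183 ≈ -67.113)
a - (2431 + D(43, 18))*(-2114 + h) = -51488018/767183 - (2431 + 43)*(-2114 + 1008) = -51488018/767183 - 2474*(-1106) = -51488018/767183 - 1*(-2736244) = -51488018/767183 + 2736244 = 2099148392634/767183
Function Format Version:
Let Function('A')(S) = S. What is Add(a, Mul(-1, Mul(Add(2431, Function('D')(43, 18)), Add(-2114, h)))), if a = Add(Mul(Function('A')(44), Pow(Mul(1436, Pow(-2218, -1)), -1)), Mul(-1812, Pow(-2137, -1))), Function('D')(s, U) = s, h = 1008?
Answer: Rational(2099148392634, 767183) ≈ 2.7362e+6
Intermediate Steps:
a = Rational(-51488018, 767183) (a = Add(Mul(44, Pow(Mul(1436, Pow(-2218, -1)), -1)), Mul(-1812, Pow(-2137, -1))) = Add(Mul(44, Pow(Mul(1436, Rational(-1, 2218)), -1)), Mul(-1812, Rational(-1, 2137))) = Add(Mul(44, Pow(Rational(-718, 1109), -1)), Rational(1812, 2137)) = Add(Mul(44, Rational(-1109, 718)), Rational(1812, 2137)) = Add(Rational(-24398, 359), Rational(1812, 2137)) = Rational(-51488018, 767183) ≈ -67.113)
Add(a, Mul(-1, Mul(Add(2431, Function('D')(43, 18)), Add(-2114, h)))) = Add(Rational(-51488018, 767183), Mul(-1, Mul(Add(2431, 43), Add(-2114, 1008)))) = Add(Rational(-51488018, 767183), Mul(-1, Mul(2474, -1106))) = Add(Rational(-51488018, 767183), Mul(-1, -2736244)) = Add(Rational(-51488018, 767183), 2736244) = Rational(2099148392634, 767183)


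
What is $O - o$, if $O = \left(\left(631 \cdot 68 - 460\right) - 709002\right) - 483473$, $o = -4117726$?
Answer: $2967699$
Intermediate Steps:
$O = -1150027$ ($O = \left(\left(42908 - 460\right) - 709002\right) + \left(-495185 + 11712\right) = \left(42448 - 709002\right) - 483473 = -666554 - 483473 = -1150027$)
$O - o = -1150027 - -4117726 = -1150027 + 4117726 = 2967699$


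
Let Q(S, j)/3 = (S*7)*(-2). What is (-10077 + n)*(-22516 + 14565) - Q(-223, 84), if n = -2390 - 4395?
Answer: 134060396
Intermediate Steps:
n = -6785
Q(S, j) = -42*S (Q(S, j) = 3*((S*7)*(-2)) = 3*((7*S)*(-2)) = 3*(-14*S) = -42*S)
(-10077 + n)*(-22516 + 14565) - Q(-223, 84) = (-10077 - 6785)*(-22516 + 14565) - (-42)*(-223) = -16862*(-7951) - 1*9366 = 134069762 - 9366 = 134060396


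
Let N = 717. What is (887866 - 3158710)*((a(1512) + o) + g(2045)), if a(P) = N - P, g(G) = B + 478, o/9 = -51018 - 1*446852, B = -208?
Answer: 10176458113620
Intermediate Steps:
o = -4480830 (o = 9*(-51018 - 1*446852) = 9*(-51018 - 446852) = 9*(-497870) = -4480830)
g(G) = 270 (g(G) = -208 + 478 = 270)
a(P) = 717 - P
(887866 - 3158710)*((a(1512) + o) + g(2045)) = (887866 - 3158710)*(((717 - 1*1512) - 4480830) + 270) = -2270844*(((717 - 1512) - 4480830) + 270) = -2270844*((-795 - 4480830) + 270) = -2270844*(-4481625 + 270) = -2270844*(-4481355) = 10176458113620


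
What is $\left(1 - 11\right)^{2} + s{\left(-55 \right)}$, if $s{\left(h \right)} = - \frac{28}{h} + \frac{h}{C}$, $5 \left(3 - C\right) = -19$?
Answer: $\frac{172827}{1870} \approx 92.421$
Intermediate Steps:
$C = \frac{34}{5}$ ($C = 3 - - \frac{19}{5} = 3 + \frac{19}{5} = \frac{34}{5} \approx 6.8$)
$s{\left(h \right)} = - \frac{28}{h} + \frac{5 h}{34}$ ($s{\left(h \right)} = - \frac{28}{h} + \frac{h}{\frac{34}{5}} = - \frac{28}{h} + h \frac{5}{34} = - \frac{28}{h} + \frac{5 h}{34}$)
$\left(1 - 11\right)^{2} + s{\left(-55 \right)} = \left(1 - 11\right)^{2} + \left(- \frac{28}{-55} + \frac{5}{34} \left(-55\right)\right) = \left(-10\right)^{2} - \frac{14173}{1870} = 100 + \left(\frac{28}{55} - \frac{275}{34}\right) = 100 - \frac{14173}{1870} = \frac{172827}{1870}$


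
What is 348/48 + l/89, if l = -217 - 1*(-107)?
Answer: 2141/356 ≈ 6.0140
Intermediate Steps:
l = -110 (l = -217 + 107 = -110)
348/48 + l/89 = 348/48 - 110/89 = 348*(1/48) - 110*1/89 = 29/4 - 110/89 = 2141/356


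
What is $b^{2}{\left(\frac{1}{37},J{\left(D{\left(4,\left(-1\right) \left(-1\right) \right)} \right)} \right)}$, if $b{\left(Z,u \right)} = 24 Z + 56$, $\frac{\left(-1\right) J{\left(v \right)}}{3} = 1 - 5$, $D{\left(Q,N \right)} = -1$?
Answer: $\frac{4393216}{1369} \approx 3209.1$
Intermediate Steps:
$J{\left(v \right)} = 12$ ($J{\left(v \right)} = - 3 \left(1 - 5\right) = \left(-3\right) \left(-4\right) = 12$)
$b{\left(Z,u \right)} = 56 + 24 Z$
$b^{2}{\left(\frac{1}{37},J{\left(D{\left(4,\left(-1\right) \left(-1\right) \right)} \right)} \right)} = \left(56 + \frac{24}{37}\right)^{2} = \left(\frac{2096}{37}\right)^{2} = \frac{4393216}{1369}$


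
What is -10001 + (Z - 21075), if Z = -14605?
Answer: -45681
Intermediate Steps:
-10001 + (Z - 21075) = -10001 + (-14605 - 21075) = -10001 - 35680 = -45681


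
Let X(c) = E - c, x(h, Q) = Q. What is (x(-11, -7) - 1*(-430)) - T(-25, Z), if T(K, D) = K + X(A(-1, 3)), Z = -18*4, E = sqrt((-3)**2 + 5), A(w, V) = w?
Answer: 447 - sqrt(14) ≈ 443.26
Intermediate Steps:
E = sqrt(14) (E = sqrt(9 + 5) = sqrt(14) ≈ 3.7417)
X(c) = sqrt(14) - c
Z = -72
T(K, D) = 1 + K + sqrt(14) (T(K, D) = K + (sqrt(14) - 1*(-1)) = K + (sqrt(14) + 1) = K + (1 + sqrt(14)) = 1 + K + sqrt(14))
(x(-11, -7) - 1*(-430)) - T(-25, Z) = (-7 - 1*(-430)) - (1 - 25 + sqrt(14)) = (-7 + 430) - (-24 + sqrt(14)) = 423 + (24 - sqrt(14)) = 447 - sqrt(14)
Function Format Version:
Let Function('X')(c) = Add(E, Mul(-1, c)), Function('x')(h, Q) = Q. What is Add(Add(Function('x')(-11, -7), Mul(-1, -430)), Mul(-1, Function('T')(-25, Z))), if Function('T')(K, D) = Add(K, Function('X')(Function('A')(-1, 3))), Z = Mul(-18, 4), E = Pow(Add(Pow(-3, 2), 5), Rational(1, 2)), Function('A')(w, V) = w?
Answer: Add(447, Mul(-1, Pow(14, Rational(1, 2)))) ≈ 443.26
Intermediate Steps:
E = Pow(14, Rational(1, 2)) (E = Pow(Add(9, 5), Rational(1, 2)) = Pow(14, Rational(1, 2)) ≈ 3.7417)
Function('X')(c) = Add(Pow(14, Rational(1, 2)), Mul(-1, c))
Z = -72
Function('T')(K, D) = Add(1, K, Pow(14, Rational(1, 2))) (Function('T')(K, D) = Add(K, Add(Pow(14, Rational(1, 2)), Mul(-1, -1))) = Add(K, Add(Pow(14, Rational(1, 2)), 1)) = Add(K, Add(1, Pow(14, Rational(1, 2)))) = Add(1, K, Pow(14, Rational(1, 2))))
Add(Add(Function('x')(-11, -7), Mul(-1, -430)), Mul(-1, Function('T')(-25, Z))) = Add(Add(-7, Mul(-1, -430)), Mul(-1, Add(1, -25, Pow(14, Rational(1, 2))))) = Add(Add(-7, 430), Mul(-1, Add(-24, Pow(14, Rational(1, 2))))) = Add(423, Add(24, Mul(-1, Pow(14, Rational(1, 2))))) = Add(447, Mul(-1, Pow(14, Rational(1, 2))))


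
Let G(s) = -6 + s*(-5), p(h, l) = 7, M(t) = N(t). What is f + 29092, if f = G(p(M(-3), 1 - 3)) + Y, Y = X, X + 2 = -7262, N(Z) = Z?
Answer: 21787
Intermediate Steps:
M(t) = t
X = -7264 (X = -2 - 7262 = -7264)
G(s) = -6 - 5*s
Y = -7264
f = -7305 (f = (-6 - 5*7) - 7264 = (-6 - 35) - 7264 = -41 - 7264 = -7305)
f + 29092 = -7305 + 29092 = 21787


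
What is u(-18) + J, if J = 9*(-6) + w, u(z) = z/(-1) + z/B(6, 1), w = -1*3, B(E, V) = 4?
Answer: -87/2 ≈ -43.500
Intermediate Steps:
w = -3
u(z) = -3*z/4 (u(z) = z/(-1) + z/4 = z*(-1) + z*(¼) = -z + z/4 = -3*z/4)
J = -57 (J = 9*(-6) - 3 = -54 - 3 = -57)
u(-18) + J = -¾*(-18) - 57 = 27/2 - 57 = -87/2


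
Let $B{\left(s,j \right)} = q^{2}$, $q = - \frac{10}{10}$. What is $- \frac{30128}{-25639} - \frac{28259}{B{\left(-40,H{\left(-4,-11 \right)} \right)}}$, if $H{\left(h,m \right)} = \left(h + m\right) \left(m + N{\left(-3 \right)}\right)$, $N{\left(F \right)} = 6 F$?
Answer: $- \frac{724502373}{25639} \approx -28258.0$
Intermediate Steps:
$q = -1$ ($q = \left(-10\right) \frac{1}{10} = -1$)
$H{\left(h,m \right)} = \left(-18 + m\right) \left(h + m\right)$ ($H{\left(h,m \right)} = \left(h + m\right) \left(m + 6 \left(-3\right)\right) = \left(h + m\right) \left(m - 18\right) = \left(h + m\right) \left(-18 + m\right) = \left(-18 + m\right) \left(h + m\right)$)
$B{\left(s,j \right)} = 1$ ($B{\left(s,j \right)} = \left(-1\right)^{2} = 1$)
$- \frac{30128}{-25639} - \frac{28259}{B{\left(-40,H{\left(-4,-11 \right)} \right)}} = - \frac{30128}{-25639} - \frac{28259}{1} = \left(-30128\right) \left(- \frac{1}{25639}\right) - 28259 = \frac{30128}{25639} - 28259 = - \frac{724502373}{25639}$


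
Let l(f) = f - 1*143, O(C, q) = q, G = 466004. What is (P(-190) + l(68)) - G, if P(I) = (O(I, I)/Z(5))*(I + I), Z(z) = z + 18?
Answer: -10647617/23 ≈ -4.6294e+5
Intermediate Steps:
Z(z) = 18 + z
P(I) = 2*I²/23 (P(I) = (I/(18 + 5))*(I + I) = (I/23)*(2*I) = 2*I²/23)
l(f) = -143 + f (l(f) = f - 143 = -143 + f)
(P(-190) + l(68)) - G = ((2/23)*(-190)² + (-143 + 68)) - 1*466004 = ((2/23)*36100 - 75) - 466004 = (72200/23 - 75) - 466004 = 70475/23 - 466004 = -10647617/23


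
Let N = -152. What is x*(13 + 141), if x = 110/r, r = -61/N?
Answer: 2574880/61 ≈ 42211.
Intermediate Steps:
r = 61/152 (r = -61/(-152) = -61*(-1/152) = 61/152 ≈ 0.40132)
x = 16720/61 (x = 110/(61/152) = 110*(152/61) = 16720/61 ≈ 274.10)
x*(13 + 141) = 16720*(13 + 141)/61 = (16720/61)*154 = 2574880/61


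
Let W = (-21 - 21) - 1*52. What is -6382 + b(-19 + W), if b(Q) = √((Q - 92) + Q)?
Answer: -6382 + I*√318 ≈ -6382.0 + 17.833*I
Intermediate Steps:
W = -94 (W = -42 - 52 = -94)
b(Q) = √(-92 + 2*Q) (b(Q) = √((-92 + Q) + Q) = √(-92 + 2*Q))
-6382 + b(-19 + W) = -6382 + √(-92 + 2*(-19 - 94)) = -6382 + √(-92 + 2*(-113)) = -6382 + √(-92 - 226) = -6382 + √(-318) = -6382 + I*√318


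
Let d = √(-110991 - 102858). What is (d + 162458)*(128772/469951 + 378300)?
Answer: 28882204342832976/469951 + 533347776216*I*√23761/469951 ≈ 6.1458e+10 + 1.7494e+8*I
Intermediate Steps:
d = 3*I*√23761 (d = √(-213849) = 3*I*√23761 ≈ 462.44*I)
(d + 162458)*(128772/469951 + 378300) = (3*I*√23761 + 162458)*(128772/469951 + 378300) = (162458 + 3*I*√23761)*(128772*(1/469951) + 378300) = (162458 + 3*I*√23761)*(128772/469951 + 378300) = (162458 + 3*I*√23761)*(177782592072/469951) = 28882204342832976/469951 + 533347776216*I*√23761/469951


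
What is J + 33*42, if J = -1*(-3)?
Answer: 1389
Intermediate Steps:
J = 3
J + 33*42 = 3 + 33*42 = 3 + 1386 = 1389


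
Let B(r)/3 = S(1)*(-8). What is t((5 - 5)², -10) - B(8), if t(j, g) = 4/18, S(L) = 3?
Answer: 650/9 ≈ 72.222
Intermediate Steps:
t(j, g) = 2/9 (t(j, g) = 4*(1/18) = 2/9)
B(r) = -72 (B(r) = 3*(3*(-8)) = 3*(-24) = -72)
t((5 - 5)², -10) - B(8) = 2/9 - 1*(-72) = 2/9 + 72 = 650/9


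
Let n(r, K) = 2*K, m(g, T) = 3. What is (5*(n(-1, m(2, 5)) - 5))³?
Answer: 125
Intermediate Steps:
(5*(n(-1, m(2, 5)) - 5))³ = (5*(2*3 - 5))³ = (5*(6 - 5))³ = (5*1)³ = 5³ = 125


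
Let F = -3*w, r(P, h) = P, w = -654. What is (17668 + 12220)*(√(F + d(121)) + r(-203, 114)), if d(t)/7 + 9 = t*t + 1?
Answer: -6067264 + 29888*√104393 ≈ 3.5895e+6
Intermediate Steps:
F = 1962 (F = -3*(-654) = 1962)
d(t) = -56 + 7*t² (d(t) = -63 + 7*(t*t + 1) = -63 + 7*(t² + 1) = -63 + 7*(1 + t²) = -63 + (7 + 7*t²) = -56 + 7*t²)
(17668 + 12220)*(√(F + d(121)) + r(-203, 114)) = (17668 + 12220)*(√(1962 + (-56 + 7*121²)) - 203) = 29888*(√(1962 + (-56 + 7*14641)) - 203) = 29888*(√(1962 + (-56 + 102487)) - 203) = 29888*(√(1962 + 102431) - 203) = 29888*(√104393 - 203) = 29888*(-203 + √104393) = -6067264 + 29888*√104393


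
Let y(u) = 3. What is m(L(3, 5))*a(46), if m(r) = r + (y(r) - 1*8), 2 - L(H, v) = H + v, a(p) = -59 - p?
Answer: 1155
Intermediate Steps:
L(H, v) = 2 - H - v (L(H, v) = 2 - (H + v) = 2 + (-H - v) = 2 - H - v)
m(r) = -5 + r (m(r) = r + (3 - 1*8) = r + (3 - 8) = r - 5 = -5 + r)
m(L(3, 5))*a(46) = (-5 + (2 - 1*3 - 1*5))*(-59 - 1*46) = (-5 + (2 - 3 - 5))*(-59 - 46) = (-5 - 6)*(-105) = -11*(-105) = 1155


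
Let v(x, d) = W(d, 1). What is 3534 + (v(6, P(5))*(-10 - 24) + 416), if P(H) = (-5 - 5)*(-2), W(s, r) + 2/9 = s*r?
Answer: 29498/9 ≈ 3277.6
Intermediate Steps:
W(s, r) = -2/9 + r*s (W(s, r) = -2/9 + s*r = -2/9 + r*s)
P(H) = 20 (P(H) = -10*(-2) = 20)
v(x, d) = -2/9 + d (v(x, d) = -2/9 + 1*d = -2/9 + d)
3534 + (v(6, P(5))*(-10 - 24) + 416) = 3534 + ((-2/9 + 20)*(-10 - 24) + 416) = 3534 + ((178/9)*(-34) + 416) = 3534 + (-6052/9 + 416) = 3534 - 2308/9 = 29498/9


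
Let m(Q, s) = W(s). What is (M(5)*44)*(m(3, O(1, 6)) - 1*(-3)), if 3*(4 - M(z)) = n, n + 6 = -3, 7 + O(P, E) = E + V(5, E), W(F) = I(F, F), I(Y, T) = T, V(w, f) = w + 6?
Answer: 4004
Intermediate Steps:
V(w, f) = 6 + w
W(F) = F
O(P, E) = 4 + E (O(P, E) = -7 + (E + (6 + 5)) = -7 + (E + 11) = -7 + (11 + E) = 4 + E)
m(Q, s) = s
n = -9 (n = -6 - 3 = -9)
M(z) = 7 (M(z) = 4 - ⅓*(-9) = 4 + 3 = 7)
(M(5)*44)*(m(3, O(1, 6)) - 1*(-3)) = (7*44)*((4 + 6) - 1*(-3)) = 308*(10 + 3) = 308*13 = 4004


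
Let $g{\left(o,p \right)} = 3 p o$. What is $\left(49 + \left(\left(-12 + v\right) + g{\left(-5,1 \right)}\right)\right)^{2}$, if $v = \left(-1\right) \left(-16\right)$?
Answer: $1444$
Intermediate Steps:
$v = 16$
$g{\left(o,p \right)} = 3 o p$
$\left(49 + \left(\left(-12 + v\right) + g{\left(-5,1 \right)}\right)\right)^{2} = \left(49 + \left(\left(-12 + 16\right) + 3 \left(-5\right) 1\right)\right)^{2} = \left(49 + \left(4 - 15\right)\right)^{2} = \left(49 - 11\right)^{2} = 38^{2} = 1444$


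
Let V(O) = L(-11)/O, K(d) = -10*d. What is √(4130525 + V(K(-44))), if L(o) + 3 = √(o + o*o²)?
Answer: √(199917409670 + 110*I*√1342)/220 ≈ 2032.4 + 2.0483e-5*I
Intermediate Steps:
L(o) = -3 + √(o + o³) (L(o) = -3 + √(o + o*o²) = -3 + √(o + o³))
V(O) = (-3 + I*√1342)/O (V(O) = (-3 + √(-11 + (-11)³))/O = (-3 + √(-11 - 1331))/O = (-3 + √(-1342))/O = (-3 + I*√1342)/O)
√(4130525 + V(K(-44))) = √(4130525 + (-3 + I*√1342)/((-10*(-44)))) = √(4130525 + (-3 + I*√1342)/440) = √(4130525 + (-3/440 + I*√1342/440)) = √(1817430997/440 + I*√1342/440)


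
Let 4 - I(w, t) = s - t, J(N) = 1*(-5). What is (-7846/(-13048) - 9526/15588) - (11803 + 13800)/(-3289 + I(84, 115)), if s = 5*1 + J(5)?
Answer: 750741499/93064860 ≈ 8.0669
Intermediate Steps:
J(N) = -5
s = 0 (s = 5*1 - 5 = 5 - 5 = 0)
I(w, t) = 4 + t (I(w, t) = 4 - (0 - t) = 4 - (-1)*t = 4 + t)
(-7846/(-13048) - 9526/15588) - (11803 + 13800)/(-3289 + I(84, 115)) = (-7846/(-13048) - 9526/15588) - (11803 + 13800)/(-3289 + (4 + 115)) = (-7846*(-1/13048) - 9526*1/15588) - 25603/(-3289 + 119) = (3923/6524 - 11/18) - 25603/(-3170) = -575/58716 - 25603*(-1)/3170 = -575/58716 - 1*(-25603/3170) = -575/58716 + 25603/3170 = 750741499/93064860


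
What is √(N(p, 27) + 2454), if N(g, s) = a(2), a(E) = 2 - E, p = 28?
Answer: √2454 ≈ 49.538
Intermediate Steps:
N(g, s) = 0 (N(g, s) = 2 - 1*2 = 2 - 2 = 0)
√(N(p, 27) + 2454) = √(0 + 2454) = √2454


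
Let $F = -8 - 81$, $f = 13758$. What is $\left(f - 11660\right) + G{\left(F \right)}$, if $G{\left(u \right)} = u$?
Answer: $2009$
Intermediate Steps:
$F = -89$ ($F = -8 - 81 = -89$)
$\left(f - 11660\right) + G{\left(F \right)} = \left(13758 - 11660\right) - 89 = 2098 - 89 = 2009$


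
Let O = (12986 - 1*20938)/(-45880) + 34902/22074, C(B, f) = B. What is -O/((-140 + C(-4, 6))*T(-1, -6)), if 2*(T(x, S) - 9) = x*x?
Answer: 37017421/28863520920 ≈ 0.0012825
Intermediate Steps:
T(x, S) = 9 + x²/2 (T(x, S) = 9 + (x*x)/2 = 9 + x²/2)
O = 37017421/21099065 (O = (12986 - 20938)*(-1/45880) + 34902*(1/22074) = -7952*(-1/45880) + 5817/3679 = 994/5735 + 5817/3679 = 37017421/21099065 ≈ 1.7545)
-O/((-140 + C(-4, 6))*T(-1, -6)) = -37017421/(21099065*((-140 - 4)*(9 + (½)*(-1)²))) = -37017421/(21099065*((-144*(9 + (½)*1)))) = -37017421/(21099065*((-144*(9 + ½)))) = -37017421/(21099065*((-144*19/2))) = -37017421/(21099065*(-1368)) = -37017421*(-1)/(21099065*1368) = -1*(-37017421/28863520920) = 37017421/28863520920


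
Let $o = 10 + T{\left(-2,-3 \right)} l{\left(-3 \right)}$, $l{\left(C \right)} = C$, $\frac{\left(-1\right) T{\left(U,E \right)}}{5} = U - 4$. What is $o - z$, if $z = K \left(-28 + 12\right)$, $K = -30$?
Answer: $-560$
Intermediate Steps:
$T{\left(U,E \right)} = 20 - 5 U$ ($T{\left(U,E \right)} = - 5 \left(U - 4\right) = - 5 \left(-4 + U\right) = 20 - 5 U$)
$z = 480$ ($z = - 30 \left(-28 + 12\right) = \left(-30\right) \left(-16\right) = 480$)
$o = -80$ ($o = 10 + \left(20 - -10\right) \left(-3\right) = 10 + \left(20 + 10\right) \left(-3\right) = 10 + 30 \left(-3\right) = 10 - 90 = -80$)
$o - z = -80 - 480 = -560$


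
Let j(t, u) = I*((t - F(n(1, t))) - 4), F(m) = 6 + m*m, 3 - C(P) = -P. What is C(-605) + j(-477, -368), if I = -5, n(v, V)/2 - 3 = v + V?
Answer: 4476413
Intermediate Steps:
n(v, V) = 6 + 2*V + 2*v (n(v, V) = 6 + 2*(v + V) = 6 + 2*(V + v) = 6 + (2*V + 2*v) = 6 + 2*V + 2*v)
C(P) = 3 + P (C(P) = 3 - (-1)*P = 3 + P)
F(m) = 6 + m²
j(t, u) = 50 - 5*t + 5*(8 + 2*t)² (j(t, u) = -5*((t - (6 + (6 + 2*t + 2*1)²)) - 4) = -5*((t - (6 + (6 + 2*t + 2)²)) - 4) = -5*((t - (6 + (8 + 2*t)²)) - 4) = -5*((t + (-6 - (8 + 2*t)²)) - 4) = -5*((-6 + t - (8 + 2*t)²) - 4) = -5*(-10 + t - (8 + 2*t)²) = 50 - 5*t + 5*(8 + 2*t)²)
C(-605) + j(-477, -368) = (3 - 605) + (370 + 20*(-477)² + 155*(-477)) = -602 + (370 + 20*227529 - 73935) = -602 + (370 + 4550580 - 73935) = -602 + 4477015 = 4476413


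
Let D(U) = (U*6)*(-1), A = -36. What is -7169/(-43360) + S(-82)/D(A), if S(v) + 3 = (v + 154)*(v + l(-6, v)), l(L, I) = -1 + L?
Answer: -11518019/390240 ≈ -29.515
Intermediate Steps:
S(v) = -3 + (-7 + v)*(154 + v) (S(v) = -3 + (v + 154)*(v + (-1 - 6)) = -3 + (154 + v)*(v - 7) = -3 + (154 + v)*(-7 + v) = -3 + (-7 + v)*(154 + v))
D(U) = -6*U (D(U) = (6*U)*(-1) = -6*U)
-7169/(-43360) + S(-82)/D(A) = -7169/(-43360) + (-1081 + (-82)² + 147*(-82))/((-6*(-36))) = -7169*(-1/43360) + (-1081 + 6724 - 12054)/216 = 7169/43360 - 6411*1/216 = 7169/43360 - 2137/72 = -11518019/390240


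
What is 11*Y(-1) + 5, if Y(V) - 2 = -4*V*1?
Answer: 71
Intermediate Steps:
Y(V) = 2 - 4*V (Y(V) = 2 - 4*V*1 = 2 - 4*V)
11*Y(-1) + 5 = 11*(2 - 4*(-1)) + 5 = 11*(2 + 4) + 5 = 11*6 + 5 = 66 + 5 = 71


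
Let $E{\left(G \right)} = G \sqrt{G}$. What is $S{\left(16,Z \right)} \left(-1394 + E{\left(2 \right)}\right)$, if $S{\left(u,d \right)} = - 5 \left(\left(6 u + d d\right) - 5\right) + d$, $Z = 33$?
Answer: $8178598 - 11734 \sqrt{2} \approx 8.162 \cdot 10^{6}$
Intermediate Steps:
$S{\left(u,d \right)} = 25 + d - 30 u - 5 d^{2}$ ($S{\left(u,d \right)} = - 5 \left(\left(6 u + d^{2}\right) - 5\right) + d = - 5 \left(\left(d^{2} + 6 u\right) - 5\right) + d = - 5 \left(-5 + d^{2} + 6 u\right) + d = \left(25 - 30 u - 5 d^{2}\right) + d = 25 + d - 30 u - 5 d^{2}$)
$E{\left(G \right)} = G^{\frac{3}{2}}$
$S{\left(16,Z \right)} \left(-1394 + E{\left(2 \right)}\right) = \left(25 + 33 - 480 - 5 \cdot 33^{2}\right) \left(-1394 + 2^{\frac{3}{2}}\right) = \left(25 + 33 - 480 - 5445\right) \left(-1394 + 2 \sqrt{2}\right) = - 5867 \left(-1394 + 2 \sqrt{2}\right) = 8178598 - 11734 \sqrt{2}$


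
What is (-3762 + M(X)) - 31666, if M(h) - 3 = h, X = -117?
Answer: -35542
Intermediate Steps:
M(h) = 3 + h
(-3762 + M(X)) - 31666 = (-3762 + (3 - 117)) - 31666 = (-3762 - 114) - 31666 = -3876 - 31666 = -35542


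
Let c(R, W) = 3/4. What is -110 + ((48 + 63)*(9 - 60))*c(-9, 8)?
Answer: -17423/4 ≈ -4355.8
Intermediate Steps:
c(R, W) = ¾ (c(R, W) = 3*(¼) = ¾)
-110 + ((48 + 63)*(9 - 60))*c(-9, 8) = -110 + ((48 + 63)*(9 - 60))*(¾) = -110 + (111*(-51))*(¾) = -110 - 5661*¾ = -110 - 16983/4 = -17423/4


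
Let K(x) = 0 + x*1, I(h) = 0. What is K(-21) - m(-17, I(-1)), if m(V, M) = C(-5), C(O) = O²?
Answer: -46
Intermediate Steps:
K(x) = x (K(x) = 0 + x = x)
m(V, M) = 25 (m(V, M) = (-5)² = 25)
K(-21) - m(-17, I(-1)) = -21 - 1*25 = -21 - 25 = -46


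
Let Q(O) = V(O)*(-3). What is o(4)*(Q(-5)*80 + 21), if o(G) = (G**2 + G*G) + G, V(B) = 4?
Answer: -33804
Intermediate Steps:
o(G) = G + 2*G**2 (o(G) = (G**2 + G**2) + G = 2*G**2 + G = G + 2*G**2)
Q(O) = -12 (Q(O) = 4*(-3) = -12)
o(4)*(Q(-5)*80 + 21) = (4*(1 + 2*4))*(-12*80 + 21) = (4*(1 + 8))*(-960 + 21) = (4*9)*(-939) = 36*(-939) = -33804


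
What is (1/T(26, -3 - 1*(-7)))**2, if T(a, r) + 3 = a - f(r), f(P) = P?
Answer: 1/361 ≈ 0.0027701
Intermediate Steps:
T(a, r) = -3 + a - r (T(a, r) = -3 + (a - r) = -3 + a - r)
(1/T(26, -3 - 1*(-7)))**2 = (1/(-3 + 26 - (-3 - 1*(-7))))**2 = (1/(-3 + 26 - (-3 + 7)))**2 = (1/(-3 + 26 - 1*4))**2 = (1/(-3 + 26 - 4))**2 = (1/19)**2 = 1/361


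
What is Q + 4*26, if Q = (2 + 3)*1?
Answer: 109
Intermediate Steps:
Q = 5 (Q = 5*1 = 5)
Q + 4*26 = 5 + 4*26 = 5 + 104 = 109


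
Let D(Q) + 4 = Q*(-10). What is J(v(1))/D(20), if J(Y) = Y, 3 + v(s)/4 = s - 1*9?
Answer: 11/51 ≈ 0.21569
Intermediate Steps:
v(s) = -48 + 4*s (v(s) = -12 + 4*(s - 1*9) = -12 + 4*(s - 9) = -12 + 4*(-9 + s) = -12 + (-36 + 4*s) = -48 + 4*s)
D(Q) = -4 - 10*Q (D(Q) = -4 + Q*(-10) = -4 - 10*Q)
J(v(1))/D(20) = (-48 + 4*1)/(-4 - 10*20) = (-48 + 4)/(-4 - 200) = -44/(-204) = -44*(-1/204) = 11/51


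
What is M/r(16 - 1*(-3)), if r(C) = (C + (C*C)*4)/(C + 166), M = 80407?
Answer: 14875295/1463 ≈ 10168.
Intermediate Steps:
r(C) = (C + 4*C²)/(166 + C) (r(C) = (C + C²*4)/(166 + C) = (C + 4*C²)/(166 + C))
M/r(16 - 1*(-3)) = 80407/(((16 - 1*(-3))*(1 + 4*(16 - 1*(-3)))/(166 + (16 - 1*(-3))))) = 80407/(((16 + 3)*(1 + 4*(16 + 3))/(166 + (16 + 3)))) = 80407/((19*(1 + 4*19)/(166 + 19))) = 80407/((19*(1 + 76)/185)) = 80407/((19*(1/185)*77)) = 80407/(1463/185) = 80407*(185/1463) = 14875295/1463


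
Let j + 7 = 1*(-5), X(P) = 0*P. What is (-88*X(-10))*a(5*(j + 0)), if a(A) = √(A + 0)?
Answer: 0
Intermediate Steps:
X(P) = 0
j = -12 (j = -7 + 1*(-5) = -7 - 5 = -12)
a(A) = √A
(-88*X(-10))*a(5*(j + 0)) = (-88*0)*√(5*(-12 + 0)) = 0*√(5*(-12)) = 0*√(-60) = 0*(2*I*√15) = 0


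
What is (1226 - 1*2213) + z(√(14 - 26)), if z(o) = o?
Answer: -987 + 2*I*√3 ≈ -987.0 + 3.4641*I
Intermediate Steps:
(1226 - 1*2213) + z(√(14 - 26)) = (1226 - 1*2213) + √(14 - 26) = (1226 - 2213) + √(-12) = -987 + 2*I*√3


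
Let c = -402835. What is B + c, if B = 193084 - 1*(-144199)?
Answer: -65552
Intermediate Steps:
B = 337283 (B = 193084 + 144199 = 337283)
B + c = 337283 - 402835 = -65552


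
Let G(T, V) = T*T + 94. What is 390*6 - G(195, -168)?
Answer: -35779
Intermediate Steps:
G(T, V) = 94 + T² (G(T, V) = T² + 94 = 94 + T²)
390*6 - G(195, -168) = 390*6 - (94 + 195²) = 2340 - (94 + 38025) = 2340 - 1*38119 = 2340 - 38119 = -35779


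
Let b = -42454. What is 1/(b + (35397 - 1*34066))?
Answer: -1/41123 ≈ -2.4317e-5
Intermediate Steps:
1/(b + (35397 - 1*34066)) = 1/(-42454 + (35397 - 1*34066)) = 1/(-42454 + (35397 - 34066)) = 1/(-42454 + 1331) = 1/(-41123) = -1/41123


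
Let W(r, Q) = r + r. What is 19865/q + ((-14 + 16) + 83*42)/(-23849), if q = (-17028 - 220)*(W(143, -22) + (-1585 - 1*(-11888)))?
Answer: -91074120503/622251318304 ≈ -0.14636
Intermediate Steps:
W(r, Q) = 2*r
q = -182639072 (q = (-17028 - 220)*(2*143 + (-1585 - 1*(-11888))) = -17248*(286 + (-1585 + 11888)) = -17248*(286 + 10303) = -17248*10589 = -182639072)
19865/q + ((-14 + 16) + 83*42)/(-23849) = 19865/(-182639072) + ((-14 + 16) + 83*42)/(-23849) = 19865*(-1/182639072) + (2 + 3486)*(-1/23849) = -19865/182639072 + 3488*(-1/23849) = -19865/182639072 - 3488/23849 = -91074120503/622251318304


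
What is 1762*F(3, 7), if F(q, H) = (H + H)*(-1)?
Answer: -24668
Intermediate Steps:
F(q, H) = -2*H (F(q, H) = (2*H)*(-1) = -2*H)
1762*F(3, 7) = 1762*(-2*7) = 1762*(-14) = -24668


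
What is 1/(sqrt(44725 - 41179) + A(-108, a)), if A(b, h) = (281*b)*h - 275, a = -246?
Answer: 7465333/55731196797343 - 3*sqrt(394)/55731196797343 ≈ 1.3395e-7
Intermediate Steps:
A(b, h) = -275 + 281*b*h (A(b, h) = 281*b*h - 275 = -275 + 281*b*h)
1/(sqrt(44725 - 41179) + A(-108, a)) = 1/(sqrt(44725 - 41179) + (-275 + 281*(-108)*(-246))) = 1/(sqrt(3546) + (-275 + 7465608)) = 1/(3*sqrt(394) + 7465333) = 1/(7465333 + 3*sqrt(394))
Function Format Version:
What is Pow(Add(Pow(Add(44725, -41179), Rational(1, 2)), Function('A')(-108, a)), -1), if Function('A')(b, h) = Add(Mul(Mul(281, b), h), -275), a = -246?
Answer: Add(Rational(7465333, 55731196797343), Mul(Rational(-3, 55731196797343), Pow(394, Rational(1, 2)))) ≈ 1.3395e-7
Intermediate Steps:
Function('A')(b, h) = Add(-275, Mul(281, b, h)) (Function('A')(b, h) = Add(Mul(281, b, h), -275) = Add(-275, Mul(281, b, h)))
Pow(Add(Pow(Add(44725, -41179), Rational(1, 2)), Function('A')(-108, a)), -1) = Pow(Add(Pow(Add(44725, -41179), Rational(1, 2)), Add(-275, Mul(281, -108, -246))), -1) = Pow(Add(Pow(3546, Rational(1, 2)), Add(-275, 7465608)), -1) = Pow(Add(Mul(3, Pow(394, Rational(1, 2))), 7465333), -1) = Pow(Add(7465333, Mul(3, Pow(394, Rational(1, 2)))), -1)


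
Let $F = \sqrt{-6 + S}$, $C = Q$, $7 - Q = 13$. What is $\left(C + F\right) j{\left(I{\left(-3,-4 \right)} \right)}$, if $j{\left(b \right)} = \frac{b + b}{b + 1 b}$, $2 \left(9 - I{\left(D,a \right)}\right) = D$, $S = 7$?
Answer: $-5$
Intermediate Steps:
$Q = -6$ ($Q = 7 - 13 = -6$)
$I{\left(D,a \right)} = 9 - \frac{D}{2}$
$C = -6$
$F = 1$ ($F = \sqrt{-6 + 7} = \sqrt{1} = 1$)
$j{\left(b \right)} = 1$ ($j{\left(b \right)} = \frac{2 b}{b + b} = \frac{2 b}{2 b} = 2 b \frac{1}{2 b} = 1$)
$\left(C + F\right) j{\left(I{\left(-3,-4 \right)} \right)} = \left(-6 + 1\right) 1 = \left(-5\right) 1 = -5$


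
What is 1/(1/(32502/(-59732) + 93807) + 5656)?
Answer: 2801623611/15845983173682 ≈ 0.00017680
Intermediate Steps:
1/(1/(32502/(-59732) + 93807) + 5656) = 1/(1/(32502*(-1/59732) + 93807) + 5656) = 1/(1/(-16251/29866 + 93807) + 5656) = 1/(1/(2801623611/29866) + 5656) = 1/(29866/2801623611 + 5656) = 1/(15845983173682/2801623611) = 2801623611/15845983173682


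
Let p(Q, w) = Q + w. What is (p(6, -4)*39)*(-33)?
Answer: -2574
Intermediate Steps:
(p(6, -4)*39)*(-33) = ((6 - 4)*39)*(-33) = (2*39)*(-33) = 78*(-33) = -2574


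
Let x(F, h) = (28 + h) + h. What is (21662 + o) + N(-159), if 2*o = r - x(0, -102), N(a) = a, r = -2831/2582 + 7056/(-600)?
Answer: 2786568217/129100 ≈ 21585.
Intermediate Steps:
x(F, h) = 28 + 2*h
r = -829883/64550 (r = -2831*1/2582 + 7056*(-1/600) = -2831/2582 - 294/25 = -829883/64550 ≈ -12.856)
o = 10530917/129100 (o = (-829883/64550 - (28 + 2*(-102)))/2 = (-829883/64550 - (28 - 204))/2 = (-829883/64550 - 1*(-176))/2 = (-829883/64550 + 176)/2 = (1/2)*(10530917/64550) = 10530917/129100 ≈ 81.572)
(21662 + o) + N(-159) = (21662 + 10530917/129100) - 159 = 2807095117/129100 - 159 = 2786568217/129100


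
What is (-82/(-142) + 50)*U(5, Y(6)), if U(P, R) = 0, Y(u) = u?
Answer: 0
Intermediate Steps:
(-82/(-142) + 50)*U(5, Y(6)) = (-82/(-142) + 50)*0 = (-82*(-1/142) + 50)*0 = (41/71 + 50)*0 = (3591/71)*0 = 0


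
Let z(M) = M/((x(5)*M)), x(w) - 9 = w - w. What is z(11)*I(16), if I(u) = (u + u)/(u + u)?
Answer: ⅑ ≈ 0.11111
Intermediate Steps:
x(w) = 9 (x(w) = 9 + (w - w) = 9 + 0 = 9)
I(u) = 1 (I(u) = (2*u)/((2*u)) = (2*u)*(1/(2*u)) = 1)
z(M) = ⅑ (z(M) = M/((9*M)) = M*(1/(9*M)) = ⅑)
z(11)*I(16) = (⅑)*1 = ⅑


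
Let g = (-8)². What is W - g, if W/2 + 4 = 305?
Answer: 538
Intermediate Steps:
g = 64
W = 602 (W = -8 + 2*305 = -8 + 610 = 602)
W - g = 602 - 1*64 = 602 - 64 = 538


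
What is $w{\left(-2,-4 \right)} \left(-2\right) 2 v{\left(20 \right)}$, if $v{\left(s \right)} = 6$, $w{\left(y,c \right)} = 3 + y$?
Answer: $-24$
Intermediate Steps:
$w{\left(-2,-4 \right)} \left(-2\right) 2 v{\left(20 \right)} = \left(3 - 2\right) \left(-2\right) 2 \cdot 6 = 1 \left(-2\right) 2 \cdot 6 = \left(-2\right) 2 \cdot 6 = \left(-4\right) 6 = -24$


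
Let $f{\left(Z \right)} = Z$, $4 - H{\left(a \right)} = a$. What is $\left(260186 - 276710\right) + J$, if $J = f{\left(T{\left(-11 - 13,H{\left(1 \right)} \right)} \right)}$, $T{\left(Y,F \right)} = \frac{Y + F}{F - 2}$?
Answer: $-16545$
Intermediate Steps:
$H{\left(a \right)} = 4 - a$
$T{\left(Y,F \right)} = \frac{F + Y}{-2 + F}$
$J = -21$ ($J = \frac{\left(4 - 1\right) - 24}{-2 + \left(4 - 1\right)} = \frac{3 - 24}{-2 + 3} = 1^{-1} \left(-21\right) = 1 \left(-21\right) = -21$)
$\left(260186 - 276710\right) + J = \left(260186 - 276710\right) - 21 = -16524 - 21 = -16545$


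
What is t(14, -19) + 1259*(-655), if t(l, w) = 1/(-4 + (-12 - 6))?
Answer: -18142191/22 ≈ -8.2465e+5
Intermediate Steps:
t(l, w) = -1/22 (t(l, w) = 1/(-4 - 18) = 1/(-22) = -1/22)
t(14, -19) + 1259*(-655) = -1/22 + 1259*(-655) = -1/22 - 824645 = -18142191/22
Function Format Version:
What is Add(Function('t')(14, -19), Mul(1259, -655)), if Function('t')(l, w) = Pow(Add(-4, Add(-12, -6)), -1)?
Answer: Rational(-18142191, 22) ≈ -8.2465e+5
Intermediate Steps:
Function('t')(l, w) = Rational(-1, 22) (Function('t')(l, w) = Pow(Add(-4, -18), -1) = Pow(-22, -1) = Rational(-1, 22))
Add(Function('t')(14, -19), Mul(1259, -655)) = Add(Rational(-1, 22), Mul(1259, -655)) = Add(Rational(-1, 22), -824645) = Rational(-18142191, 22)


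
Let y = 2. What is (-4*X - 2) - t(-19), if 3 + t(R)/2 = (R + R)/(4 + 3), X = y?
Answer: 48/7 ≈ 6.8571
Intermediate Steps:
X = 2
t(R) = -6 + 4*R/7 (t(R) = -6 + 2*((R + R)/(4 + 3)) = -6 + 2*((2*R)/7) = -6 + 2*((2*R)*(1/7)) = -6 + 2*(2*R/7) = -6 + 4*R/7)
(-4*X - 2) - t(-19) = (-4*2 - 2) - (-6 + (4/7)*(-19)) = (-8 - 2) - (-6 - 76/7) = -10 - 1*(-118/7) = -10 + 118/7 = 48/7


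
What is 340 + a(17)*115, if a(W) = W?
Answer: 2295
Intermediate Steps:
340 + a(17)*115 = 340 + 17*115 = 340 + 1955 = 2295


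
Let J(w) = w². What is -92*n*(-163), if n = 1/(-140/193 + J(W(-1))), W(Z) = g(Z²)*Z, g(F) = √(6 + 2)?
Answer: 723557/351 ≈ 2061.4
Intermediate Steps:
g(F) = 2*√2 (g(F) = √8 = 2*√2)
W(Z) = 2*Z*√2 (W(Z) = (2*√2)*Z = 2*Z*√2)
n = 193/1404 (n = 1/(-140/193 + (2*(-1)*√2)²) = 1/(-140*1/193 + (-2*√2)²) = 1/(-140/193 + 8) = 1/(1404/193) = 193/1404 ≈ 0.13746)
-92*n*(-163) = -92*193/1404*(-163) = -4439/351*(-163) = 723557/351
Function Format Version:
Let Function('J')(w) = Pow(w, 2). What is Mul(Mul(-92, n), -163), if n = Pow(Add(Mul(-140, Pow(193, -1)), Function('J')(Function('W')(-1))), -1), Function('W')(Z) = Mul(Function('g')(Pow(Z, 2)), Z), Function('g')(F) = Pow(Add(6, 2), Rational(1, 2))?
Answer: Rational(723557, 351) ≈ 2061.4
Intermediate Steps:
Function('g')(F) = Mul(2, Pow(2, Rational(1, 2))) (Function('g')(F) = Pow(8, Rational(1, 2)) = Mul(2, Pow(2, Rational(1, 2))))
Function('W')(Z) = Mul(2, Z, Pow(2, Rational(1, 2))) (Function('W')(Z) = Mul(Mul(2, Pow(2, Rational(1, 2))), Z) = Mul(2, Z, Pow(2, Rational(1, 2))))
n = Rational(193, 1404) (n = Pow(Add(Mul(-140, Pow(193, -1)), Pow(Mul(2, -1, Pow(2, Rational(1, 2))), 2)), -1) = Pow(Add(Mul(-140, Rational(1, 193)), Pow(Mul(-2, Pow(2, Rational(1, 2))), 2)), -1) = Pow(Add(Rational(-140, 193), 8), -1) = Pow(Rational(1404, 193), -1) = Rational(193, 1404) ≈ 0.13746)
Mul(Mul(-92, n), -163) = Mul(Mul(-92, Rational(193, 1404)), -163) = Mul(Rational(-4439, 351), -163) = Rational(723557, 351)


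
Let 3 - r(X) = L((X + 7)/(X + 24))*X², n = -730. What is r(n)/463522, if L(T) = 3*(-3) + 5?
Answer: 2131603/463522 ≈ 4.5987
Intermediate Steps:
L(T) = -4 (L(T) = -9 + 5 = -4)
r(X) = 3 + 4*X² (r(X) = 3 - (-4)*X² = 3 + 4*X²)
r(n)/463522 = (3 + 4*(-730)²)/463522 = (3 + 4*532900)*(1/463522) = (3 + 2131600)*(1/463522) = 2131603*(1/463522) = 2131603/463522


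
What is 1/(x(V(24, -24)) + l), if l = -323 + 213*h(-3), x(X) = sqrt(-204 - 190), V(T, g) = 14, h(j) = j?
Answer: -481/462919 - I*sqrt(394)/925838 ≈ -0.0010391 - 2.1439e-5*I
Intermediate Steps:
x(X) = I*sqrt(394) (x(X) = sqrt(-394) = I*sqrt(394))
l = -962 (l = -323 + 213*(-3) = -323 - 639 = -962)
1/(x(V(24, -24)) + l) = 1/(I*sqrt(394) - 962) = 1/(-962 + I*sqrt(394))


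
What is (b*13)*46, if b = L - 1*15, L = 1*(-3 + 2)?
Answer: -9568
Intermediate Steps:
L = -1 (L = 1*(-1) = -1)
b = -16 (b = -1 - 1*15 = -1 - 15 = -16)
(b*13)*46 = -16*13*46 = -208*46 = -9568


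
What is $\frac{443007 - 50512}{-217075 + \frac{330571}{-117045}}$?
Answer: $- \frac{45939577275}{25407873946} \approx -1.8081$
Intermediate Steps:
$\frac{443007 - 50512}{-217075 + \frac{330571}{-117045}} = \frac{392495}{-217075 + 330571 \left(- \frac{1}{117045}\right)} = \frac{392495}{-217075 - \frac{330571}{117045}} = \frac{392495}{- \frac{25407873946}{117045}} = 392495 \left(- \frac{117045}{25407873946}\right) = - \frac{45939577275}{25407873946}$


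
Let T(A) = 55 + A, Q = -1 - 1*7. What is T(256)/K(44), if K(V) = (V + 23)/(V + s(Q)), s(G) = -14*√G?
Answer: 13684/67 - 8708*I*√2/67 ≈ 204.24 - 183.81*I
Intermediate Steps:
Q = -8 (Q = -1 - 7 = -8)
K(V) = (23 + V)/(V - 28*I*√2) (K(V) = (V + 23)/(V - 28*I*√2) = (23 + V)/(V - 28*I*√2))
T(256)/K(44) = (55 + 256)/(((23 + 44)/(44 - 28*I*√2))) = 311/((67/(44 - 28*I*√2))) = 311*(44/67 - 28*I*√2/67) = 13684/67 - 8708*I*√2/67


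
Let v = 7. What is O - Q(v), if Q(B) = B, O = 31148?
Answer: 31141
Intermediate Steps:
O - Q(v) = 31148 - 1*7 = 31148 - 7 = 31141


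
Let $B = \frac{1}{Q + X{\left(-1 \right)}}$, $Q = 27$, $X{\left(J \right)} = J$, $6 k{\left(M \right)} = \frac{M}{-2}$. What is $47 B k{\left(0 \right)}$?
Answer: $0$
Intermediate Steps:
$k{\left(M \right)} = - \frac{M}{12}$ ($k{\left(M \right)} = \frac{M \frac{1}{-2}}{6} = \frac{M \left(- \frac{1}{2}\right)}{6} = \frac{\left(- \frac{1}{2}\right) M}{6} = - \frac{M}{12}$)
$B = \frac{1}{26}$ ($B = \frac{1}{27 - 1} = \frac{1}{26} \approx 0.038462$)
$47 B k{\left(0 \right)} = 47 \cdot \frac{1}{26} \left(\left(- \frac{1}{12}\right) 0\right) = \frac{47}{26} \cdot 0 = 0$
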